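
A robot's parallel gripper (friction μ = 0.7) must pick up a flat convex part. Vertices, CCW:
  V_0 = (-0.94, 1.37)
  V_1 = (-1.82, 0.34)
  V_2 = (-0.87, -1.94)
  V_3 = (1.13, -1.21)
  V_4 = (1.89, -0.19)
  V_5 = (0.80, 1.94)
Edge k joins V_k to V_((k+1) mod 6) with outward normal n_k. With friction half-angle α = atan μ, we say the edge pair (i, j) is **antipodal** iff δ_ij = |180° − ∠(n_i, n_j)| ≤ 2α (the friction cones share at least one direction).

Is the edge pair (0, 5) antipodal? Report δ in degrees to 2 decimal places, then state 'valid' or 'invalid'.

α = atan 0.7 = 34.99°;  2α = 69.98°
edge 0: e_0 = (-0.88, -1.03);  n_0 = (-0.7603, +0.6496)
edge 5: e_5 = (-1.74, -0.57);  n_5 = (-0.3113, +0.9503)
∠(n_0, n_5) = 31.35°
δ = |180° − 31.35°| = 148.65°
148.65° > 2α = 69.98°  →  invalid

δ = 148.65°, invalid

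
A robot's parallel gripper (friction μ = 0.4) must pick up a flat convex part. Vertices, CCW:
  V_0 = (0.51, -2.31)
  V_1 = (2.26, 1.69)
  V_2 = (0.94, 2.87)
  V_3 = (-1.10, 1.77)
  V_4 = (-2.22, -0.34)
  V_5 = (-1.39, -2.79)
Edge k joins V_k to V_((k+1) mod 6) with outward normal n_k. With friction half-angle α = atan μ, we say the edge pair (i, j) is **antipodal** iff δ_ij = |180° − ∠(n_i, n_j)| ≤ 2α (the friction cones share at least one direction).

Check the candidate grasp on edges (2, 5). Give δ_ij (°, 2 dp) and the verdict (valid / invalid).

α = atan 0.4 = 21.80°;  2α = 43.60°
edge 2: e_2 = (-2.04, -1.10);  n_2 = (-0.4746, +0.8802)
edge 5: e_5 = (+1.90, +0.48);  n_5 = (+0.2449, -0.9695)
∠(n_2, n_5) = 165.84°
δ = |180° − 165.84°| = 14.16°
14.16° ≤ 2α = 43.60°  →  valid

δ = 14.16°, valid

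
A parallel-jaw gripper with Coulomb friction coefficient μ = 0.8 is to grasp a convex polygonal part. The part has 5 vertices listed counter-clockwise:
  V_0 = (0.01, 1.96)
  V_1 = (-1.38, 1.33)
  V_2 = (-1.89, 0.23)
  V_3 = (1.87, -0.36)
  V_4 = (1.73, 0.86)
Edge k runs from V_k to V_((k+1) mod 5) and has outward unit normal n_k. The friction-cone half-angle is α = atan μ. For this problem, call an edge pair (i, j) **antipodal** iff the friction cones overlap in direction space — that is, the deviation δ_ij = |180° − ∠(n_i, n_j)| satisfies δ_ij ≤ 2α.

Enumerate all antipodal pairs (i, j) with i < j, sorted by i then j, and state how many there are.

count = 6; pairs: (0,2), (0,3), (1,2), (1,3), (2,3), (2,4)

α = atan 0.8 = 38.66°;  2α = 77.32°
n_0 = (-0.4128, +0.9108)
n_1 = (-0.9072, +0.4206)
n_2 = (-0.1550, -0.9879)
n_3 = (+0.9935, +0.1140)
n_4 = (+0.5388, +0.8424)
  (0,1): δ = 139.26°  ·
  (0,2): δ = 33.30°  ✓
  (0,3): δ = 72.16°  ✓
  (0,4): δ = 123.02°  ·
  (1,2): δ = 74.04°  ✓
  (1,3): δ = 31.42°  ✓
  (1,4): δ = 82.27°  ·
  (2,3): δ = 74.54°  ✓
  (2,4): δ = 23.68°  ✓
  (3,4): δ = 129.15°  ·
antipodal pairs: 6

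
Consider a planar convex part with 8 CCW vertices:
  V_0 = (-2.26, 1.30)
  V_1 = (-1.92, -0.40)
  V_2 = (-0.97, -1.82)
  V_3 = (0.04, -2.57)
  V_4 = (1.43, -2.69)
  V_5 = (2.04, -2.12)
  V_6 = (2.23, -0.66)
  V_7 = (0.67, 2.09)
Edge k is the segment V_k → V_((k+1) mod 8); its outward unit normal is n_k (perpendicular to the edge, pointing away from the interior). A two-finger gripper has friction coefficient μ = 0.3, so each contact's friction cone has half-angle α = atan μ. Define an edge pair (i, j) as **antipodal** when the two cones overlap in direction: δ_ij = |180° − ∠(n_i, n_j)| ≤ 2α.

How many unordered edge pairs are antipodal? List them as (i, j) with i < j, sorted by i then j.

count = 6; pairs: (0,5), (0,6), (1,6), (2,6), (3,7), (4,7)

α = atan 0.3 = 16.70°;  2α = 33.40°
n_0 = (-0.9806, -0.1961)
n_1 = (-0.8311, -0.5561)
n_2 = (-0.5962, -0.8029)
n_3 = (-0.0860, -0.9963)
n_4 = (+0.6827, -0.7307)
n_5 = (+0.9916, -0.1290)
n_6 = (+0.8698, +0.4934)
n_7 = (-0.2603, +0.9655)
  (0,1): δ = 157.53°  ·
  (0,2): δ = 137.91°  ·
  (0,3): δ = 106.24°  ·
  (0,4): δ = 58.25°  ·
  (0,5): δ = 18.72°  ✓
  (0,6): δ = 18.26°  ✓
  (0,7): δ = 93.78°  ·
  (1,2): δ = 160.38°  ·
  (1,3): δ = 128.72°  ·
  (1,4): δ = 80.72°  ·
  (1,5): δ = 41.20°  ·
  (1,6): δ = 4.22°  ✓
  (1,7): δ = 71.31°  ·
  (2,3): δ = 148.34°  ·
  (2,4): δ = 100.34°  ·
  (2,5): δ = 60.82°  ·
  (2,6): δ = 23.84°  ✓
  (2,7): δ = 51.69°  ·
  (3,4): δ = 132.01°  ·
  (3,5): δ = 92.48°  ·
  (3,6): δ = 55.50°  ·
  (3,7): δ = 20.02°  ✓
  (4,5): δ = 140.47°  ·
  (4,6): δ = 103.49°  ·
  (4,7): δ = 27.97°  ✓
  (5,6): δ = 143.02°  ·
  (5,7): δ = 67.50°  ·
  (6,7): δ = 104.48°  ·
antipodal pairs: 6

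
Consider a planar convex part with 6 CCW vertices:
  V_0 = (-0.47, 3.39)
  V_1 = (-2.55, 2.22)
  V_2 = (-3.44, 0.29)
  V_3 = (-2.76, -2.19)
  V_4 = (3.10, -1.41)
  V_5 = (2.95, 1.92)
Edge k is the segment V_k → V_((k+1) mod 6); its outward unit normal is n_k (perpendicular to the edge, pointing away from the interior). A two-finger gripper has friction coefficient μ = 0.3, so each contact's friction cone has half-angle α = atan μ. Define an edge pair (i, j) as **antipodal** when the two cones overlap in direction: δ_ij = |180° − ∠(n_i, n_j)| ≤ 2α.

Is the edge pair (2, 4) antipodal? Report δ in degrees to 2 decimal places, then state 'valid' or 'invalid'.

α = atan 0.3 = 16.70°;  2α = 33.40°
edge 2: e_2 = (+0.68, -2.48);  n_2 = (-0.9644, -0.2644)
edge 4: e_4 = (-0.15, +3.33);  n_4 = (+0.9990, +0.0450)
∠(n_2, n_4) = 167.25°
δ = |180° − 167.25°| = 12.75°
12.75° ≤ 2α = 33.40°  →  valid

δ = 12.75°, valid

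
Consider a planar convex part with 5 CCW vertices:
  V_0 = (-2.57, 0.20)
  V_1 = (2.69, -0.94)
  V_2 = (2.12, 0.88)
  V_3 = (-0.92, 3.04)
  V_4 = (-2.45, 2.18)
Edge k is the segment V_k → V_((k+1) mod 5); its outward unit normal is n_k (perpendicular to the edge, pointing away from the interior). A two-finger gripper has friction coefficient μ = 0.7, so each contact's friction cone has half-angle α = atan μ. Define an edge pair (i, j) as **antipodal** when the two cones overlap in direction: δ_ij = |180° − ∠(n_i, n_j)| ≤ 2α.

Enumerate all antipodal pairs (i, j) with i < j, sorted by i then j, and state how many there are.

α = atan 0.7 = 34.99°;  2α = 69.98°
n_0 = (-0.2118, -0.9773)
n_1 = (+0.9543, +0.2989)
n_2 = (+0.5792, +0.8152)
n_3 = (-0.4900, +0.8717)
n_4 = (-0.9982, +0.0605)
  (0,1): δ = 60.38°  ✓
  (0,2): δ = 23.17°  ✓
  (0,3): δ = 41.57°  ✓
  (0,4): δ = 98.76°  ·
  (1,2): δ = 142.78°  ·
  (1,3): δ = 78.05°  ·
  (1,4): δ = 20.86°  ✓
  (2,3): δ = 115.27°  ·
  (2,4): δ = 58.07°  ✓
  (3,4): δ = 122.81°  ·
antipodal pairs: 5

count = 5; pairs: (0,1), (0,2), (0,3), (1,4), (2,4)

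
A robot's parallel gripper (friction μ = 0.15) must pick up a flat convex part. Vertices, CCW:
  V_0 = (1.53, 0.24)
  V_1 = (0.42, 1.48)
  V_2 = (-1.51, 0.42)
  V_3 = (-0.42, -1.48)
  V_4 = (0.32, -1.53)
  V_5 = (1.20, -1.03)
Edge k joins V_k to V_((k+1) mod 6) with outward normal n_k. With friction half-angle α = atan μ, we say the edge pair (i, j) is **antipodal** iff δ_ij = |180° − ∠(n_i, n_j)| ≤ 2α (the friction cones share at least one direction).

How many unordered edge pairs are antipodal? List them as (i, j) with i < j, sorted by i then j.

α = atan 0.15 = 8.53°;  2α = 17.06°
n_0 = (+0.7451, +0.6670)
n_1 = (-0.4814, +0.8765)
n_2 = (-0.8674, -0.4976)
n_3 = (-0.0674, -0.9977)
n_4 = (+0.4940, -0.8695)
n_5 = (+0.9679, -0.2515)
  (0,1): δ = 103.06°  ·
  (0,2): δ = 11.99°  ✓
  (0,3): δ = 44.30°  ·
  (0,4): δ = 77.77°  ·
  (0,5): δ = 123.60°  ·
  (1,2): δ = 88.93°  ·
  (1,3): δ = 32.64°  ·
  (1,4): δ = 0.83°  ✓
  (1,5): δ = 46.66°  ·
  (2,3): δ = 123.71°  ·
  (2,4): δ = 90.24°  ·
  (2,5): δ = 44.41°  ·
  (3,4): δ = 146.53°  ·
  (3,5): δ = 100.70°  ·
  (4,5): δ = 134.17°  ·
antipodal pairs: 2

count = 2; pairs: (0,2), (1,4)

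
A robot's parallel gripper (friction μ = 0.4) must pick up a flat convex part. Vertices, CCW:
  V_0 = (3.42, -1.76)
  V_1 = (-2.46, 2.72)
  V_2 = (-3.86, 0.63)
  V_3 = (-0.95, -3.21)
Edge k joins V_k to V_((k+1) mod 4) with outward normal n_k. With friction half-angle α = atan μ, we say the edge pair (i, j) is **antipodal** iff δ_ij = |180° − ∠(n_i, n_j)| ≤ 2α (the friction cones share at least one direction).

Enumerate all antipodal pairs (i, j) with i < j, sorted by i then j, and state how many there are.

α = atan 0.4 = 21.80°;  2α = 43.60°
n_0 = (+0.6060, +0.7954)
n_1 = (-0.8308, +0.5565)
n_2 = (-0.7970, -0.6040)
n_3 = (+0.3149, -0.9491)
  (0,1): δ = 86.51°  ·
  (0,2): δ = 15.54°  ✓
  (0,3): δ = 55.66°  ·
  (1,2): δ = 109.03°  ·
  (1,3): δ = 37.83°  ✓
  (2,3): δ = 108.80°  ·
antipodal pairs: 2

count = 2; pairs: (0,2), (1,3)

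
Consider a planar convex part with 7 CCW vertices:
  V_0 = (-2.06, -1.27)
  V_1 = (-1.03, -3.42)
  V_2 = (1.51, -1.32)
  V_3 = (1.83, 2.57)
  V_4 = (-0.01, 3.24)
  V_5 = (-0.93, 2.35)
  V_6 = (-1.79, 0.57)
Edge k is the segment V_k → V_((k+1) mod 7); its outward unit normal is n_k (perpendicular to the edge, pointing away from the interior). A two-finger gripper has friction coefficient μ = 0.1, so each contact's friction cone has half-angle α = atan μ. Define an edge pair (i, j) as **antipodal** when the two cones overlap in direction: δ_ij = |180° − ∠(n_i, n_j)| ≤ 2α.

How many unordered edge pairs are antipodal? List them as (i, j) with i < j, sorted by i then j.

count = 2; pairs: (1,4), (2,6)

α = atan 0.1 = 5.71°;  2α = 11.42°
n_0 = (-0.9019, -0.4320)
n_1 = (+0.6372, -0.7707)
n_2 = (+0.9966, -0.0820)
n_3 = (+0.3422, +0.9396)
n_4 = (-0.6953, +0.7187)
n_5 = (-0.9004, +0.4350)
n_6 = (-0.9894, +0.1452)
  (0,1): δ = 76.01°  ·
  (0,2): δ = 30.30°  ·
  (0,3): δ = 44.39°  ·
  (0,4): δ = 108.45°  ·
  (0,5): δ = 128.61°  ·
  (0,6): δ = 146.05°  ·
  (1,2): δ = 134.29°  ·
  (1,3): δ = 59.59°  ·
  (1,4): δ = 4.47°  ✓
  (1,5): δ = 24.63°  ·
  (1,6): δ = 42.07°  ·
  (2,3): δ = 105.31°  ·
  (2,4): δ = 41.25°  ·
  (2,5): δ = 21.08°  ·
  (2,6): δ = 3.65°  ✓
  (3,4): δ = 115.94°  ·
  (3,5): δ = 95.78°  ·
  (3,6): δ = 78.34°  ·
  (4,5): δ = 159.84°  ·
  (4,6): δ = 142.40°  ·
  (5,6): δ = 162.56°  ·
antipodal pairs: 2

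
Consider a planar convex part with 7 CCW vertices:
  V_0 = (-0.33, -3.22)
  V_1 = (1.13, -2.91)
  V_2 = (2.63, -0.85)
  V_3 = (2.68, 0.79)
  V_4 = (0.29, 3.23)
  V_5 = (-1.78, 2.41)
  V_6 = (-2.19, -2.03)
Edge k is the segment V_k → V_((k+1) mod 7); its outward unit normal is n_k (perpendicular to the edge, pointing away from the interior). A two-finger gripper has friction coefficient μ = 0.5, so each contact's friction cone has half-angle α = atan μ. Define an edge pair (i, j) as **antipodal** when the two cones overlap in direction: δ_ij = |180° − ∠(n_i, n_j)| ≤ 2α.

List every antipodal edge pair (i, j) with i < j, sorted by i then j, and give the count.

α = atan 0.5 = 26.57°;  2α = 53.13°
n_0 = (+0.2077, -0.9782)
n_1 = (+0.8084, -0.5886)
n_2 = (+0.9995, -0.0305)
n_3 = (+0.7144, +0.6997)
n_4 = (-0.3683, +0.9297)
n_5 = (-0.9958, +0.0920)
n_6 = (-0.5389, -0.8424)
  (0,1): δ = 138.05°  ·
  (0,2): δ = 103.73°  ·
  (0,3): δ = 57.58°  ·
  (0,4): δ = 9.62°  ✓
  (0,5): δ = 72.74°  ·
  (0,6): δ = 135.40°  ·
  (1,2): δ = 145.69°  ·
  (1,3): δ = 99.53°  ·
  (1,4): δ = 32.33°  ✓
  (1,5): δ = 30.78°  ✓
  (1,6): δ = 93.45°  ·
  (2,3): δ = 133.85°  ·
  (2,4): δ = 66.64°  ·
  (2,5): δ = 3.53°  ✓
  (2,6): δ = 59.14°  ·
  (3,4): δ = 112.80°  ·
  (3,5): δ = 49.68°  ✓
  (3,6): δ = 12.98°  ✓
  (4,5): δ = 116.89°  ·
  (4,6): δ = 54.22°  ·
  (5,6): δ = 117.33°  ·
antipodal pairs: 6

count = 6; pairs: (0,4), (1,4), (1,5), (2,5), (3,5), (3,6)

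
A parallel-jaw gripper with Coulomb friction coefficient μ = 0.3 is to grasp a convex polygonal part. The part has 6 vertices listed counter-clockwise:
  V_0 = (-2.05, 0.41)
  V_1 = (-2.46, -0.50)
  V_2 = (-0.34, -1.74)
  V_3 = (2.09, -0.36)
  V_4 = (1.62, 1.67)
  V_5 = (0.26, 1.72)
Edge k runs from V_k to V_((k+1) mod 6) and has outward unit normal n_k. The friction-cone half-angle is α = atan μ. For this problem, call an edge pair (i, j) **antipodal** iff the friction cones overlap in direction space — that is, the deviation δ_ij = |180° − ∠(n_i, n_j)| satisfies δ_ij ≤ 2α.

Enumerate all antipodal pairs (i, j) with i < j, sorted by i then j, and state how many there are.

α = atan 0.3 = 16.70°;  2α = 33.40°
n_0 = (-0.9117, +0.4108)
n_1 = (-0.5049, -0.8632)
n_2 = (+0.4938, -0.8696)
n_3 = (+0.9742, +0.2256)
n_4 = (+0.0367, +0.9993)
n_5 = (-0.4933, +0.8699)
  (0,1): δ = 96.07°  ·
  (0,2): δ = 36.15°  ·
  (0,3): δ = 37.29°  ·
  (0,4): δ = 112.15°  ·
  (0,5): δ = 143.81°  ·
  (1,2): δ = 120.08°  ·
  (1,3): δ = 46.64°  ·
  (1,4): δ = 28.22°  ✓
  (1,5): δ = 59.88°  ·
  (2,3): δ = 106.56°  ·
  (2,4): δ = 31.70°  ✓
  (2,5): δ = 0.03°  ✓
  (3,4): δ = 105.14°  ·
  (3,5): δ = 73.48°  ·
  (4,5): δ = 148.34°  ·
antipodal pairs: 3

count = 3; pairs: (1,4), (2,4), (2,5)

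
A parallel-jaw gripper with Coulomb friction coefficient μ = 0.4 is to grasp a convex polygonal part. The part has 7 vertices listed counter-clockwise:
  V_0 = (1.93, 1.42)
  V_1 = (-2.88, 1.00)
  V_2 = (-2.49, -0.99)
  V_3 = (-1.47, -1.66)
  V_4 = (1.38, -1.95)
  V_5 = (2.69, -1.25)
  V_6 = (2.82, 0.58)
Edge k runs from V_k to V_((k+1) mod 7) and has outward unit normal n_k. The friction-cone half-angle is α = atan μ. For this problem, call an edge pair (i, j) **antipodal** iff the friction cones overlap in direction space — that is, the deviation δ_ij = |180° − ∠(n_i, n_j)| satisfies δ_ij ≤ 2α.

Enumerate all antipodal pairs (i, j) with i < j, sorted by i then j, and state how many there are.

count = 7; pairs: (0,2), (0,3), (0,4), (1,5), (1,6), (2,6), (3,6)

α = atan 0.4 = 21.80°;  2α = 43.60°
n_0 = (-0.0870, +0.9962)
n_1 = (-0.9813, -0.1923)
n_2 = (-0.5490, -0.8358)
n_3 = (-0.1012, -0.9949)
n_4 = (+0.4713, -0.8820)
n_5 = (+0.9975, -0.0709)
n_6 = (+0.6864, +0.7272)
  (0,1): δ = 83.90°  ·
  (0,2): δ = 38.29°  ✓
  (0,3): δ = 10.80°  ✓
  (0,4): δ = 23.13°  ✓
  (0,5): δ = 80.95°  ·
  (0,6): δ = 131.67°  ·
  (1,2): δ = 134.39°  ·
  (1,3): δ = 106.90°  ·
  (1,4): δ = 72.97°  ·
  (1,5): δ = 15.15°  ✓
  (1,6): δ = 35.57°  ✓
  (2,3): δ = 152.51°  ·
  (2,4): δ = 118.58°  ·
  (2,5): δ = 60.76°  ·
  (2,6): δ = 10.05°  ✓
  (3,4): δ = 146.07°  ·
  (3,5): δ = 88.25°  ·
  (3,6): δ = 37.53°  ✓
  (4,5): δ = 122.18°  ·
  (4,6): δ = 71.46°  ·
  (5,6): δ = 129.28°  ·
antipodal pairs: 7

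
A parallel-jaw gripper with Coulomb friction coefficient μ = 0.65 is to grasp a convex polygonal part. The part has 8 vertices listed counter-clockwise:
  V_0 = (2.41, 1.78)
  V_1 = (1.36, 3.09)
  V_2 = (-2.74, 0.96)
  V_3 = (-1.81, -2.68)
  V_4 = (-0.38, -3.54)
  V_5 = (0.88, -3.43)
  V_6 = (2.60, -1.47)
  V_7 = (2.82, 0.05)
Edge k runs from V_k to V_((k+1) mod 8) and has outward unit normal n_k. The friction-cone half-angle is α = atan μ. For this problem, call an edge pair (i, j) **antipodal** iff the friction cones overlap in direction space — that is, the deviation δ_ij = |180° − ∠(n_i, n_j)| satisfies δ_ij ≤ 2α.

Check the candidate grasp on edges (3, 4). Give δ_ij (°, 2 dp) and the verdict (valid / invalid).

δ = 143.99°, invalid

α = atan 0.65 = 33.02°;  2α = 66.05°
edge 3: e_3 = (+1.43, -0.86);  n_3 = (-0.5154, -0.8570)
edge 4: e_4 = (+1.26, +0.11);  n_4 = (+0.0870, -0.9962)
∠(n_3, n_4) = 36.01°
δ = |180° − 36.01°| = 143.99°
143.99° > 2α = 66.05°  →  invalid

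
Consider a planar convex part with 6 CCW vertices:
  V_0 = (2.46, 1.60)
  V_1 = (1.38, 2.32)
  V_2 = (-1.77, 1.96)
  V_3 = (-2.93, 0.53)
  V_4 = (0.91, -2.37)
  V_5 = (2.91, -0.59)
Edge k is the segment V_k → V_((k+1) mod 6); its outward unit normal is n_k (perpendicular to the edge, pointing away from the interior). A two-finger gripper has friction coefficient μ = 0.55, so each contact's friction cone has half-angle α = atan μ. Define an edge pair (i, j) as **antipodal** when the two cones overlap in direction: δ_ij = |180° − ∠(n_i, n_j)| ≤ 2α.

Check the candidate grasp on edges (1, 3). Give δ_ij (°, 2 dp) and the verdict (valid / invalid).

α = atan 0.55 = 28.81°;  2α = 57.62°
edge 1: e_1 = (-3.15, -0.36);  n_1 = (-0.1135, +0.9935)
edge 3: e_3 = (+3.84, -2.90);  n_3 = (-0.6027, -0.7980)
∠(n_1, n_3) = 136.42°
δ = |180° − 136.42°| = 43.58°
43.58° ≤ 2α = 57.62°  →  valid

δ = 43.58°, valid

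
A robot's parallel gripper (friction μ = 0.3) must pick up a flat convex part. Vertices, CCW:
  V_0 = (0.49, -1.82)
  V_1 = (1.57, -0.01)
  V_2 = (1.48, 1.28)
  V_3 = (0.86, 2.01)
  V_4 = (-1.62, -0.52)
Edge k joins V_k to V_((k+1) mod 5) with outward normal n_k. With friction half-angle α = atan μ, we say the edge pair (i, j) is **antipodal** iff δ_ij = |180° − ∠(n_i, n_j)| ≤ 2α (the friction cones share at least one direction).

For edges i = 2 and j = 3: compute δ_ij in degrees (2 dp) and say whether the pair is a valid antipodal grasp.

α = atan 0.3 = 16.70°;  2α = 33.40°
edge 2: e_2 = (-0.62, +0.73);  n_2 = (+0.7622, +0.6473)
edge 3: e_3 = (-2.48, -2.53);  n_3 = (-0.7141, +0.7000)
∠(n_2, n_3) = 95.23°
δ = |180° − 95.23°| = 84.77°
84.77° > 2α = 33.40°  →  invalid

δ = 84.77°, invalid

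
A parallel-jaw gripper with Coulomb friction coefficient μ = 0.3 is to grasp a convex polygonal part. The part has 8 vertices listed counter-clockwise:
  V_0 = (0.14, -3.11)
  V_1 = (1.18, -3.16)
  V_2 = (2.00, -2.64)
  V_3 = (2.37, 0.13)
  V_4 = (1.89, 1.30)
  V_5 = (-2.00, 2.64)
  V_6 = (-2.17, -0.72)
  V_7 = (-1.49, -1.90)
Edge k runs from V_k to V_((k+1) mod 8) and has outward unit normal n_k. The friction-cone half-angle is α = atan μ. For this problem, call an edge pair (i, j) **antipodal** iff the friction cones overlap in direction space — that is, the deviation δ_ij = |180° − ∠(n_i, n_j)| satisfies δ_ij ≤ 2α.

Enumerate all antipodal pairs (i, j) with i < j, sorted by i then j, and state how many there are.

α = atan 0.3 = 16.70°;  2α = 33.40°
n_0 = (-0.0480, -0.9988)
n_1 = (+0.5355, -0.8445)
n_2 = (+0.9912, -0.1324)
n_3 = (+0.9252, +0.3796)
n_4 = (+0.3257, +0.9455)
n_5 = (-0.9987, +0.0505)
n_6 = (-0.8664, -0.4993)
n_7 = (-0.5961, -0.8029)
  (0,1): δ = 144.87°  ·
  (0,2): δ = 94.86°  ·
  (0,3): δ = 64.94°  ·
  (0,4): δ = 16.25°  ✓
  (0,5): δ = 89.86°  ·
  (0,6): δ = 122.71°  ·
  (0,7): δ = 146.16°  ·
  (1,2): δ = 129.99°  ·
  (1,3): δ = 100.07°  ·
  (1,4): δ = 51.39°  ·
  (1,5): δ = 54.72°  ·
  (1,6): δ = 87.57°  ·
  (1,7): δ = 111.03°  ·
  (2,3): δ = 150.09°  ·
  (2,4): δ = 101.40°  ·
  (2,5): δ = 4.71°  ✓
  (2,6): δ = 37.56°  ·
  (2,7): δ = 61.02°  ·
  (3,4): δ = 131.31°  ·
  (3,5): δ = 25.20°  ✓
  (3,6): δ = 7.65°  ✓
  (3,7): δ = 31.11°  ✓
  (4,5): δ = 73.89°  ·
  (4,6): δ = 41.04°  ·
  (4,7): δ = 17.58°  ✓
  (5,6): δ = 147.15°  ·
  (5,7): δ = 123.69°  ·
  (6,7): δ = 156.54°  ·
antipodal pairs: 6

count = 6; pairs: (0,4), (2,5), (3,5), (3,6), (3,7), (4,7)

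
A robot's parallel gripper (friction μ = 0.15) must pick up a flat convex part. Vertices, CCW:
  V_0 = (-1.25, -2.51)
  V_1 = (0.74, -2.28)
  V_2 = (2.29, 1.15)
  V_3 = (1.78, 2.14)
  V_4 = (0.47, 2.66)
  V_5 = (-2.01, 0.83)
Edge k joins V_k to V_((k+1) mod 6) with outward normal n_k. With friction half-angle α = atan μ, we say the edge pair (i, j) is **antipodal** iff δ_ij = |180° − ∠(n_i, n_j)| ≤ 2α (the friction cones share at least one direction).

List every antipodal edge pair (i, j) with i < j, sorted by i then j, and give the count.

count = 1; pairs: (2,5)

α = atan 0.15 = 8.53°;  2α = 17.06°
n_0 = (+0.1148, -0.9934)
n_1 = (+0.9113, -0.4118)
n_2 = (+0.8890, +0.4580)
n_3 = (+0.3689, +0.9295)
n_4 = (-0.5938, +0.8046)
n_5 = (-0.9751, -0.2219)
  (0,1): δ = 120.91°  ·
  (0,2): δ = 69.34°  ·
  (0,3): δ = 28.24°  ·
  (0,4): δ = 29.83°  ·
  (0,5): δ = 96.23°  ·
  (1,2): δ = 128.43°  ·
  (1,3): δ = 87.33°  ·
  (1,4): δ = 29.26°  ·
  (1,5): δ = 37.14°  ·
  (2,3): δ = 138.91°  ·
  (2,4): δ = 80.83°  ·
  (2,5): δ = 14.44°  ✓
  (3,4): δ = 121.93°  ·
  (3,5): δ = 55.53°  ·
  (4,5): δ = 113.60°  ·
antipodal pairs: 1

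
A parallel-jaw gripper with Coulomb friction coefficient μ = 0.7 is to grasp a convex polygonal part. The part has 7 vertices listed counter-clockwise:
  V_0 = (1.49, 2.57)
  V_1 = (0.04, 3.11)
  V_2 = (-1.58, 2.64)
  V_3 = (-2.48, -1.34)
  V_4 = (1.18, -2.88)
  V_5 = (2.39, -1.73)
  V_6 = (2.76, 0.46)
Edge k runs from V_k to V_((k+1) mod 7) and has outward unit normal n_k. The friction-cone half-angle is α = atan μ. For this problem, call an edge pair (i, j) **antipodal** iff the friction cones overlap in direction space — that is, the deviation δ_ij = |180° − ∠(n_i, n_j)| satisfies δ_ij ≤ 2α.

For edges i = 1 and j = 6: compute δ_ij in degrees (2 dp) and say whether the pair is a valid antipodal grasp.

δ = 104.86°, invalid

α = atan 0.7 = 34.99°;  2α = 69.98°
edge 1: e_1 = (-1.62, -0.47);  n_1 = (-0.2786, +0.9604)
edge 6: e_6 = (-1.27, +2.11);  n_6 = (+0.8568, +0.5157)
∠(n_1, n_6) = 75.14°
δ = |180° − 75.14°| = 104.86°
104.86° > 2α = 69.98°  →  invalid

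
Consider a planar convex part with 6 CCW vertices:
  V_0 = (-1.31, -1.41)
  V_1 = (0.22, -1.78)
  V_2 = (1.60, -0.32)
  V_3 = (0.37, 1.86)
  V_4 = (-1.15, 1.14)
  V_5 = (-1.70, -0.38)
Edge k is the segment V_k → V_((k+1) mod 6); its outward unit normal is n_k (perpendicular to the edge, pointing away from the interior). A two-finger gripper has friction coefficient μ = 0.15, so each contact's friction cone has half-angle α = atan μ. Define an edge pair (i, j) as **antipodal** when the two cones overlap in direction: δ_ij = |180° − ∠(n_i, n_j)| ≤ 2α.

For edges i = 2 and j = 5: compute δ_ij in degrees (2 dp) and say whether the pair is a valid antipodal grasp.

α = atan 0.15 = 8.53°;  2α = 17.06°
edge 2: e_2 = (-1.23, +2.18);  n_2 = (+0.8709, +0.4914)
edge 5: e_5 = (+0.39, -1.03);  n_5 = (-0.9352, -0.3541)
∠(n_2, n_5) = 171.31°
δ = |180° − 171.31°| = 8.69°
8.69° ≤ 2α = 17.06°  →  valid

δ = 8.69°, valid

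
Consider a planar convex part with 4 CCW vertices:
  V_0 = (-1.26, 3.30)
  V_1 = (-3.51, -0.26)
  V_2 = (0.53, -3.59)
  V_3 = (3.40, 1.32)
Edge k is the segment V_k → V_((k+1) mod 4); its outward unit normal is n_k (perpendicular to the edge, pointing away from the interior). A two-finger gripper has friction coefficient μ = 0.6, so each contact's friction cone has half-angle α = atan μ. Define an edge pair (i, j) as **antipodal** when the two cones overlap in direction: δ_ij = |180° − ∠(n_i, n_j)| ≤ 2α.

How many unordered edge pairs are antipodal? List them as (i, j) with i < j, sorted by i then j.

count = 2; pairs: (0,2), (1,3)

α = atan 0.6 = 30.96°;  2α = 61.93°
n_0 = (-0.8453, +0.5343)
n_1 = (-0.6360, -0.7717)
n_2 = (+0.8633, -0.5046)
n_3 = (+0.3911, +0.9204)
  (0,1): δ = 97.20°  ·
  (0,2): δ = 1.99°  ✓
  (0,3): δ = 99.27°  ·
  (1,2): δ = 80.81°  ·
  (1,3): δ = 16.48°  ✓
  (2,3): δ = 82.71°  ·
antipodal pairs: 2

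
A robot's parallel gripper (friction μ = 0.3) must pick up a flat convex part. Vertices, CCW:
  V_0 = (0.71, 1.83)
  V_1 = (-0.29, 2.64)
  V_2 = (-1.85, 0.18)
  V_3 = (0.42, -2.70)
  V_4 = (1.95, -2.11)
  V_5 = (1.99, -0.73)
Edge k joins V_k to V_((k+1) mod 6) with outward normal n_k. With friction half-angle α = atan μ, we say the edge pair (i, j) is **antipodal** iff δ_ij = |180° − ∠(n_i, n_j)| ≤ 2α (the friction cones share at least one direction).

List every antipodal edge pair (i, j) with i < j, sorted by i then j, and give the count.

α = atan 0.3 = 16.70°;  2α = 33.40°
n_0 = (+0.6294, +0.7771)
n_1 = (-0.8445, +0.5355)
n_2 = (-0.7854, -0.6190)
n_3 = (+0.3598, -0.9330)
n_4 = (+0.9996, -0.0290)
n_5 = (+0.8944, +0.4472)
  (0,1): δ = 83.37°  ·
  (0,2): δ = 12.75°  ✓
  (0,3): δ = 60.10°  ·
  (0,4): δ = 127.35°  ·
  (0,5): δ = 155.57°  ·
  (1,2): δ = 109.37°  ·
  (1,3): δ = 36.53°  ·
  (1,4): δ = 30.72°  ✓
  (1,5): δ = 58.95°  ·
  (2,3): δ = 107.16°  ·
  (2,4): δ = 39.91°  ·
  (2,5): δ = 11.68°  ✓
  (3,4): δ = 112.75°  ·
  (3,5): δ = 84.52°  ·
  (4,5): δ = 151.77°  ·
antipodal pairs: 3

count = 3; pairs: (0,2), (1,4), (2,5)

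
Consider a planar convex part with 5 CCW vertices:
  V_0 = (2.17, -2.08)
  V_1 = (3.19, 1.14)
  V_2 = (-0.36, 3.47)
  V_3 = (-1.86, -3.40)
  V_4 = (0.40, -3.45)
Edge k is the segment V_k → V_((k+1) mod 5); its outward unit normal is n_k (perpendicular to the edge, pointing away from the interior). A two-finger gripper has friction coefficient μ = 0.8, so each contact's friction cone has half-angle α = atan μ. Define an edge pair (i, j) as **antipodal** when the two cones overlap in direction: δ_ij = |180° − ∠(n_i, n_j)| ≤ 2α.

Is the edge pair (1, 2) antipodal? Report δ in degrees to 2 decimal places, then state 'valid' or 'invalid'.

δ = 69.04°, valid

α = atan 0.8 = 38.66°;  2α = 77.32°
edge 1: e_1 = (-3.55, +2.33);  n_1 = (+0.5487, +0.8360)
edge 2: e_2 = (-1.50, -6.87);  n_2 = (-0.9770, +0.2133)
∠(n_1, n_2) = 110.96°
δ = |180° − 110.96°| = 69.04°
69.04° ≤ 2α = 77.32°  →  valid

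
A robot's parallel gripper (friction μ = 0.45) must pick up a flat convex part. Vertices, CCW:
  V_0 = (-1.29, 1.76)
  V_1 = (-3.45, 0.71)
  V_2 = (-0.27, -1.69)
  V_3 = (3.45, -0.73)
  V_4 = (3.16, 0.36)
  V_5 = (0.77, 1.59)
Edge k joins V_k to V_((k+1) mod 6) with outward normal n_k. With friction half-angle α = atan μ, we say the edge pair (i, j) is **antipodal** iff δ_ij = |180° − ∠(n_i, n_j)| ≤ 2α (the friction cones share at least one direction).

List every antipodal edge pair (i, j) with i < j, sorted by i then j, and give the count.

count = 6; pairs: (0,2), (1,3), (1,4), (1,5), (2,4), (2,5)

α = atan 0.45 = 24.23°;  2α = 48.46°
n_0 = (-0.4372, +0.8994)
n_1 = (-0.6024, -0.7982)
n_2 = (+0.2499, -0.9683)
n_3 = (+0.9664, +0.2571)
n_4 = (+0.4576, +0.8892)
n_5 = (+0.0822, +0.9966)
  (0,1): δ = 62.97°  ·
  (0,2): δ = 11.45°  ✓
  (0,3): δ = 78.97°  ·
  (0,4): δ = 126.84°  ·
  (0,5): δ = 149.36°  ·
  (1,2): δ = 128.49°  ·
  (1,3): δ = 38.06°  ✓
  (1,4): δ = 9.81°  ✓
  (1,5): δ = 32.32°  ✓
  (2,3): δ = 89.57°  ·
  (2,4): δ = 41.70°  ✓
  (2,5): δ = 19.19°  ✓
  (3,4): δ = 132.13°  ·
  (3,5): δ = 109.62°  ·
  (4,5): δ = 157.49°  ·
antipodal pairs: 6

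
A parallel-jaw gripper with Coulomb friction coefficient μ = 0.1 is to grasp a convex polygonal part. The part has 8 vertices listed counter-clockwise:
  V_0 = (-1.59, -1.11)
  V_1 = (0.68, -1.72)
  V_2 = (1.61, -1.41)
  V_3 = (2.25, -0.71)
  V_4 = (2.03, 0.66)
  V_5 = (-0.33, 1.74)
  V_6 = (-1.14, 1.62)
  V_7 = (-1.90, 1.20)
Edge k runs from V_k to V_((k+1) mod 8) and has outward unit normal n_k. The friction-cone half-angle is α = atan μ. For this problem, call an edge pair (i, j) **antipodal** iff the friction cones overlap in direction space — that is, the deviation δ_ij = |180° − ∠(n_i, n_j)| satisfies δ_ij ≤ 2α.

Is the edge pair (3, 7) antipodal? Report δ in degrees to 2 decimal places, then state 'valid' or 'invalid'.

δ = 1.48°, valid

α = atan 0.1 = 5.71°;  2α = 11.42°
edge 3: e_3 = (-0.22, +1.37);  n_3 = (+0.9874, +0.1586)
edge 7: e_7 = (+0.31, -2.31);  n_7 = (-0.9911, -0.1330)
∠(n_3, n_7) = 178.52°
δ = |180° − 178.52°| = 1.48°
1.48° ≤ 2α = 11.42°  →  valid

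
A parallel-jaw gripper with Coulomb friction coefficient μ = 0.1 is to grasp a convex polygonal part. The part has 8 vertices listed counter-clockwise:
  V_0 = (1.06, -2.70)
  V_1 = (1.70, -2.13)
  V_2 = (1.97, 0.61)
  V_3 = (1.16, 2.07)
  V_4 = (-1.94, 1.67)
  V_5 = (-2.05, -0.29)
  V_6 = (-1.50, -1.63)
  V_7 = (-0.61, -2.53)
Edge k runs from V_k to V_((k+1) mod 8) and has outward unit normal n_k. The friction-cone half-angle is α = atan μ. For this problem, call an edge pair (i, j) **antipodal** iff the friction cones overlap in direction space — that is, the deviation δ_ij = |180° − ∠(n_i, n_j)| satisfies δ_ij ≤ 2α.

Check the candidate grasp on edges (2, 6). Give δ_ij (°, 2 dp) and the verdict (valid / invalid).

δ = 15.66°, invalid

α = atan 0.1 = 5.71°;  2α = 11.42°
edge 2: e_2 = (-0.81, +1.46);  n_2 = (+0.8744, +0.4851)
edge 6: e_6 = (+0.89, -0.90);  n_6 = (-0.7110, -0.7031)
∠(n_2, n_6) = 164.34°
δ = |180° − 164.34°| = 15.66°
15.66° > 2α = 11.42°  →  invalid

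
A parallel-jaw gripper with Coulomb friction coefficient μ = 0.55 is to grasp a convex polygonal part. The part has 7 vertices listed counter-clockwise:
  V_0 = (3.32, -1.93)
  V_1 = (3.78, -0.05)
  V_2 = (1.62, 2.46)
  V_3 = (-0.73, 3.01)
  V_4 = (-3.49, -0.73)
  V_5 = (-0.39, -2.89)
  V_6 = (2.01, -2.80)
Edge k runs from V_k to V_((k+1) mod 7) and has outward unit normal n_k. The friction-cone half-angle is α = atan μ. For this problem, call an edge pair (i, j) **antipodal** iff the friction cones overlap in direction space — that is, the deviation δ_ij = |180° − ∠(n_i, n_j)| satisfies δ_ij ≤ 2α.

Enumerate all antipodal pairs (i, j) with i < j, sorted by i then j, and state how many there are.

α = atan 0.55 = 28.81°;  2α = 57.62°
n_0 = (+0.9713, -0.2377)
n_1 = (+0.7580, +0.6523)
n_2 = (+0.2279, +0.9737)
n_3 = (-0.8046, +0.5938)
n_4 = (-0.5717, -0.8205)
n_5 = (+0.0375, -0.9993)
n_6 = (+0.5532, -0.8330)
  (0,1): δ = 125.54°  ·
  (0,2): δ = 89.42°  ·
  (0,3): δ = 22.68°  ✓
  (0,4): δ = 68.88°  ·
  (0,5): δ = 105.90°  ·
  (0,6): δ = 137.34°  ·
  (1,2): δ = 143.89°  ·
  (1,3): δ = 77.14°  ·
  (1,4): δ = 14.42°  ✓
  (1,5): δ = 51.43°  ✓
  (1,6): δ = 82.88°  ·
  (2,3): δ = 113.25°  ·
  (2,4): δ = 21.70°  ✓
  (2,5): δ = 15.32°  ✓
  (2,6): δ = 46.76°  ✓
  (3,4): δ = 88.44°  ·
  (3,5): δ = 51.43°  ✓
  (3,6): δ = 19.98°  ✓
  (4,5): δ = 142.98°  ·
  (4,6): δ = 111.54°  ·
  (5,6): δ = 148.56°  ·
antipodal pairs: 8

count = 8; pairs: (0,3), (1,4), (1,5), (2,4), (2,5), (2,6), (3,5), (3,6)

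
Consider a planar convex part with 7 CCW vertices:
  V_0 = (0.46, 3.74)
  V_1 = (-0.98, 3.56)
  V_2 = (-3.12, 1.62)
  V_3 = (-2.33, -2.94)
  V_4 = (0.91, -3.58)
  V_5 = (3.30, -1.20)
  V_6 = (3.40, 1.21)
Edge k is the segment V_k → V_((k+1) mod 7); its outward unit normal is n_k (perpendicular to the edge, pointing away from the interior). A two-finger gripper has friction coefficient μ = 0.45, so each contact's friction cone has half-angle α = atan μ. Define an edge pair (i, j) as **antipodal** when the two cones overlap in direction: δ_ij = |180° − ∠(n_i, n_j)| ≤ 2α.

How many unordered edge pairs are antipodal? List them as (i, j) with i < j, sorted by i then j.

α = atan 0.45 = 24.23°;  2α = 48.46°
n_0 = (-0.1240, +0.9923)
n_1 = (-0.6716, +0.7409)
n_2 = (-0.9853, -0.1707)
n_3 = (-0.1938, -0.9810)
n_4 = (+0.7056, -0.7086)
n_5 = (+0.9991, -0.0415)
n_6 = (+0.6523, +0.7580)
  (0,1): δ = 144.93°  ·
  (0,2): δ = 87.30°  ·
  (0,3): δ = 18.30°  ✓
  (0,4): δ = 37.75°  ✓
  (0,5): δ = 80.50°  ·
  (0,6): δ = 132.16°  ·
  (1,2): δ = 122.36°  ·
  (1,3): δ = 53.37°  ·
  (1,4): δ = 2.69°  ✓
  (1,5): δ = 45.43°  ✓
  (1,6): δ = 97.09°  ·
  (2,3): δ = 111.00°  ·
  (2,4): δ = 54.95°  ·
  (2,5): δ = 12.20°  ✓
  (2,6): δ = 39.46°  ✓
  (3,4): δ = 123.95°  ·
  (3,5): δ = 81.20°  ·
  (3,6): δ = 29.54°  ✓
  (4,5): δ = 137.26°  ·
  (4,6): δ = 85.59°  ·
  (5,6): δ = 128.34°  ·
antipodal pairs: 7

count = 7; pairs: (0,3), (0,4), (1,4), (1,5), (2,5), (2,6), (3,6)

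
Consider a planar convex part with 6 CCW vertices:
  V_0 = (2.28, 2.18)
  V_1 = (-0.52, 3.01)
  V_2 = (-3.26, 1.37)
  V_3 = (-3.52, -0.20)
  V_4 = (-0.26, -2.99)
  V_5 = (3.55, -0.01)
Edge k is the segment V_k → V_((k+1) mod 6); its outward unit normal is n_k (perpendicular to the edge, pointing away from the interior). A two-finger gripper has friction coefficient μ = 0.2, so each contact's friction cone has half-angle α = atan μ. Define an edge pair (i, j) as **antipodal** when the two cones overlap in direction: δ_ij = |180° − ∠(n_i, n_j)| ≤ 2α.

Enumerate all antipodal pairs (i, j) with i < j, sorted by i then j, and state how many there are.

α = atan 0.2 = 11.31°;  2α = 22.62°
n_0 = (+0.2842, +0.9588)
n_1 = (-0.5136, +0.8580)
n_2 = (-0.9866, +0.1634)
n_3 = (-0.6502, -0.7597)
n_4 = (+0.6161, -0.7877)
n_5 = (+0.8651, +0.5017)
  (0,1): δ = 132.59°  ·
  (0,2): δ = 82.89°  ·
  (0,3): δ = 24.05°  ·
  (0,4): δ = 54.54°  ·
  (0,5): δ = 136.62°  ·
  (1,2): δ = 130.31°  ·
  (1,3): δ = 71.46°  ·
  (1,4): δ = 7.13°  ✓
  (1,5): δ = 89.21°  ·
  (2,3): δ = 121.15°  ·
  (2,4): δ = 42.57°  ·
  (2,5): δ = 39.51°  ·
  (3,4): δ = 101.41°  ·
  (3,5): δ = 19.33°  ✓
  (4,5): δ = 97.92°  ·
antipodal pairs: 2

count = 2; pairs: (1,4), (3,5)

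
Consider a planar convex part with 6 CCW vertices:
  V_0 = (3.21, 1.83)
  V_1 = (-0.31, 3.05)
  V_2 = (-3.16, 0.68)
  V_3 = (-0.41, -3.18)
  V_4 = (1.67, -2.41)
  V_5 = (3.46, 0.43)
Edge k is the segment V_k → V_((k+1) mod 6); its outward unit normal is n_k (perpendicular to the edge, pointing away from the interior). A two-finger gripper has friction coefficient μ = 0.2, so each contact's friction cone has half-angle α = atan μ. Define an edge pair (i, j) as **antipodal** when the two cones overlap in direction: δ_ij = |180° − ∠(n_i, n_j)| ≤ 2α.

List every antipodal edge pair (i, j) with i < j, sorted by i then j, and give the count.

count = 2; pairs: (1,3), (1,4)

α = atan 0.2 = 11.31°;  2α = 22.62°
n_0 = (+0.3275, +0.9449)
n_1 = (-0.6394, +0.7689)
n_2 = (-0.8144, -0.5802)
n_3 = (+0.3472, -0.9378)
n_4 = (+0.8460, -0.5332)
n_5 = (+0.9844, +0.1758)
  (0,1): δ = 121.14°  ·
  (0,2): δ = 35.42°  ·
  (0,3): δ = 39.43°  ·
  (0,4): δ = 76.89°  ·
  (0,5): δ = 119.24°  ·
  (1,2): δ = 94.28°  ·
  (1,3): δ = 19.43°  ✓
  (1,4): δ = 18.03°  ✓
  (1,5): δ = 60.38°  ·
  (2,3): δ = 105.15°  ·
  (2,4): δ = 67.69°  ·
  (2,5): δ = 25.34°  ·
  (3,4): δ = 142.54°  ·
  (3,5): δ = 100.19°  ·
  (4,5): δ = 137.65°  ·
antipodal pairs: 2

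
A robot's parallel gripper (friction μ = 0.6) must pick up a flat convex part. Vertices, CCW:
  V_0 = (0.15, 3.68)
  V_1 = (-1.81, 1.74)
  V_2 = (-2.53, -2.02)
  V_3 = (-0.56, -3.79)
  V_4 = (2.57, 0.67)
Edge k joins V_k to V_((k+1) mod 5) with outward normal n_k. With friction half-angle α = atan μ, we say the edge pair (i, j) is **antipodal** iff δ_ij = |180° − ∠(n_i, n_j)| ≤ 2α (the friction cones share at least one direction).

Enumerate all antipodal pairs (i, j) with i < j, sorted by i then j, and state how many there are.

α = atan 0.6 = 30.96°;  2α = 61.93°
n_0 = (-0.7035, +0.7107)
n_1 = (-0.9822, +0.1881)
n_2 = (-0.6683, -0.7439)
n_3 = (+0.8185, -0.5744)
n_4 = (+0.7794, +0.6266)
  (0,1): δ = 145.55°  ·
  (0,2): δ = 86.65°  ·
  (0,3): δ = 10.23°  ✓
  (0,4): δ = 84.09°  ·
  (1,2): δ = 121.10°  ·
  (1,3): δ = 24.22°  ✓
  (1,4): δ = 49.64°  ✓
  (2,3): δ = 83.12°  ·
  (2,4): δ = 9.26°  ✓
  (3,4): δ = 106.14°  ·
antipodal pairs: 4

count = 4; pairs: (0,3), (1,3), (1,4), (2,4)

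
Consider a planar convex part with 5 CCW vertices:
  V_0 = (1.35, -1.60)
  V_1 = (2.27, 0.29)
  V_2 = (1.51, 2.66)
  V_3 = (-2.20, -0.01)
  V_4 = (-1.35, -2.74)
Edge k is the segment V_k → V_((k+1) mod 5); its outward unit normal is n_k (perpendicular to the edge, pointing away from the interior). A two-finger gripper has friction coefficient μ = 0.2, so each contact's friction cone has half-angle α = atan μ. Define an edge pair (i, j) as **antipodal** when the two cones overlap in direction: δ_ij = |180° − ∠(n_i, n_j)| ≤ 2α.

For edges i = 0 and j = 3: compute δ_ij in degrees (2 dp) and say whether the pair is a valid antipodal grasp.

α = atan 0.2 = 11.31°;  2α = 22.62°
edge 0: e_0 = (+0.92, +1.89);  n_0 = (+0.8991, -0.4377)
edge 3: e_3 = (+0.85, -2.73);  n_3 = (-0.9548, -0.2973)
∠(n_0, n_3) = 136.75°
δ = |180° − 136.75°| = 43.25°
43.25° > 2α = 22.62°  →  invalid

δ = 43.25°, invalid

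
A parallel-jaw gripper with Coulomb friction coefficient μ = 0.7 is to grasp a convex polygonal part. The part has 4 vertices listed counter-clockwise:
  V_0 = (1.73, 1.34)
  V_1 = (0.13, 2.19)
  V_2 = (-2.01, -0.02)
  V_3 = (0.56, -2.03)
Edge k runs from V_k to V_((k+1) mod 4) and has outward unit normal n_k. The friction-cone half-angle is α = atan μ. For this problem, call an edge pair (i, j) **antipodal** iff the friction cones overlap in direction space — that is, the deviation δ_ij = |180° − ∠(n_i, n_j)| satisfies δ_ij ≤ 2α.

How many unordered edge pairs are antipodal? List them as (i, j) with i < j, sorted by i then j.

α = atan 0.7 = 34.99°;  2α = 69.98°
n_0 = (+0.4692, +0.8831)
n_1 = (-0.7184, +0.6956)
n_2 = (-0.6161, -0.7877)
n_3 = (+0.9447, -0.3280)
  (0,1): δ = 106.10°  ·
  (0,2): δ = 10.05°  ✓
  (0,3): δ = 98.83°  ·
  (1,2): δ = 83.95°  ·
  (1,3): δ = 24.93°  ✓
  (2,3): δ = 71.12°  ·
antipodal pairs: 2

count = 2; pairs: (0,2), (1,3)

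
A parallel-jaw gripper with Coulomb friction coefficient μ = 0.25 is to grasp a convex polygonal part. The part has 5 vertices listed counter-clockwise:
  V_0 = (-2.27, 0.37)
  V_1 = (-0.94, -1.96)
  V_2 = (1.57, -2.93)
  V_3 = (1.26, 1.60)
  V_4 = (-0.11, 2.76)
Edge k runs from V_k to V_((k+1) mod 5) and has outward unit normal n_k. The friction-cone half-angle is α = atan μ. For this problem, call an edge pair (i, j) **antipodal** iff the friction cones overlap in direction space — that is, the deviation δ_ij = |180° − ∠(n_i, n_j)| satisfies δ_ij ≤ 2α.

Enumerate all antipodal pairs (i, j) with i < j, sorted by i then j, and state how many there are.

α = atan 0.25 = 14.04°;  2α = 28.07°
n_0 = (-0.8685, -0.4957)
n_1 = (-0.3605, -0.9328)
n_2 = (+0.9977, +0.0683)
n_3 = (+0.6462, +0.7632)
n_4 = (-0.7419, +0.6705)
  (0,1): δ = 140.85°  ·
  (0,2): δ = 25.80°  ✓
  (0,3): δ = 20.03°  ✓
  (0,4): δ = 108.18°  ·
  (1,2): δ = 64.96°  ·
  (1,3): δ = 19.13°  ✓
  (1,4): δ = 69.02°  ·
  (2,3): δ = 134.17°  ·
  (2,4): δ = 46.02°  ·
  (3,4): δ = 91.85°  ·
antipodal pairs: 3

count = 3; pairs: (0,2), (0,3), (1,3)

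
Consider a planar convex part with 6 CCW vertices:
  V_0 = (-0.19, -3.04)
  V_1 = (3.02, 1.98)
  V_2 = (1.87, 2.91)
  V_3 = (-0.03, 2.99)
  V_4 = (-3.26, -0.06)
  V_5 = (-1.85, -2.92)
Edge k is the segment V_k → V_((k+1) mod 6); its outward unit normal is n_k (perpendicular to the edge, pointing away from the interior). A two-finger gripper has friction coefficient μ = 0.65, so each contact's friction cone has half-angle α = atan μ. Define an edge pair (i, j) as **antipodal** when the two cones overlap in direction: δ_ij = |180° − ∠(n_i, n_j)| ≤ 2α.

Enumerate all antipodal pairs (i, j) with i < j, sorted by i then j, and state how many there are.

count = 8; pairs: (0,2), (0,3), (0,4), (1,4), (1,5), (2,4), (2,5), (3,5)

α = atan 0.65 = 33.02°;  2α = 66.05°
n_0 = (+0.8425, -0.5387)
n_1 = (+0.6288, +0.7776)
n_2 = (+0.0421, +0.9991)
n_3 = (-0.6866, +0.7271)
n_4 = (-0.8969, -0.4422)
n_5 = (-0.0721, -0.9974)
  (0,1): δ = 96.37°  ·
  (0,2): δ = 59.81°  ✓
  (0,3): δ = 14.05°  ✓
  (0,4): δ = 58.84°  ✓
  (0,5): δ = 118.46°  ·
  (1,2): δ = 143.45°  ·
  (1,3): δ = 97.68°  ·
  (1,4): δ = 24.79°  ✓
  (1,5): δ = 34.83°  ✓
  (2,3): δ = 134.23°  ·
  (2,4): δ = 61.35°  ✓
  (2,5): δ = 1.72°  ✓
  (3,4): δ = 107.11°  ·
  (3,5): δ = 47.49°  ✓
  (4,5): δ = 120.38°  ·
antipodal pairs: 8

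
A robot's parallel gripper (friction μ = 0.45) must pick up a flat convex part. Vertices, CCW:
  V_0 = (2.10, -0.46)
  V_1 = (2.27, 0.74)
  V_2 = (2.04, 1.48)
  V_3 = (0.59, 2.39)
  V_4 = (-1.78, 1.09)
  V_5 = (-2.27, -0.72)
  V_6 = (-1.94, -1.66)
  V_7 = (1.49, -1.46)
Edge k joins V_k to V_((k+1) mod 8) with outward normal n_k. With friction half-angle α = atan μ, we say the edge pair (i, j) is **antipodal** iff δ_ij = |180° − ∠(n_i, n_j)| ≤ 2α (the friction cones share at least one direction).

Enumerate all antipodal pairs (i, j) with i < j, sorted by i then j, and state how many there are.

count = 9; pairs: (0,4), (0,5), (1,4), (1,5), (2,5), (2,6), (3,6), (3,7), (4,7)

α = atan 0.45 = 24.23°;  2α = 48.46°
n_0 = (+0.9901, -0.1403)
n_1 = (+0.9549, +0.2968)
n_2 = (+0.5316, +0.8470)
n_3 = (-0.4809, +0.8768)
n_4 = (-0.9653, +0.2613)
n_5 = (-0.9435, -0.3312)
n_6 = (+0.0582, -0.9983)
n_7 = (+0.8537, -0.5208)
  (0,1): δ = 154.67°  ·
  (0,2): δ = 114.05°  ·
  (0,3): δ = 53.19°  ·
  (0,4): δ = 7.08°  ✓
  (0,5): δ = 27.41°  ✓
  (0,6): δ = 101.40°  ·
  (0,7): δ = 156.68°  ·
  (1,2): δ = 139.38°  ·
  (1,3): δ = 78.52°  ·
  (1,4): δ = 32.41°  ✓
  (1,5): δ = 2.08°  ✓
  (1,6): δ = 76.07°  ·
  (1,7): δ = 131.35°  ·
  (2,3): δ = 119.14°  ·
  (2,4): δ = 73.04°  ·
  (2,5): δ = 38.54°  ✓
  (2,6): δ = 35.45°  ✓
  (2,7): δ = 90.73°  ·
  (3,4): δ = 133.89°  ·
  (3,5): δ = 99.40°  ·
  (3,6): δ = 25.41°  ✓
  (3,7): δ = 29.87°  ✓
  (4,5): δ = 145.51°  ·
  (4,6): δ = 71.51°  ·
  (4,7): δ = 16.24°  ✓
  (5,6): δ = 106.01°  ·
  (5,7): δ = 50.73°  ·
  (6,7): δ = 124.72°  ·
antipodal pairs: 9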